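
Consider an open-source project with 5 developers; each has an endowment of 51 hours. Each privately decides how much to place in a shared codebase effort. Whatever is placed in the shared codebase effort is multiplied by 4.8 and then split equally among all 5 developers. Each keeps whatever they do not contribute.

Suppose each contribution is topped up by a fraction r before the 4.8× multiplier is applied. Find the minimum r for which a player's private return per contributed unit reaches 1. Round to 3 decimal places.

With matching at rate r, one contributed unit becomes (1 + r) in the shared codebase effort and returns 4.8 × (1 + r) / 5 to the contributor.
Setting this equal to 1: 1 + r = 5/4.8 = 1.0417.
So the minimum matching rate is r = 1.0417 − 1 = 0.042.

0.042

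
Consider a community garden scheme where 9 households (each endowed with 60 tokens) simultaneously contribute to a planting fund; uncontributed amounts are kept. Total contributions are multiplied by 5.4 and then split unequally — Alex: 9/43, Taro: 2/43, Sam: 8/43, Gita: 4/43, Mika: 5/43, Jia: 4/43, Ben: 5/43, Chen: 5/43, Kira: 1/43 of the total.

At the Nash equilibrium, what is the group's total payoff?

1068.00 tokens

A player with share s gets back 5.4·s per unit contributed, so full contribution is dominant for anyone with s > 1/5.4 = 0.1852 and zero contribution is dominant for anyone below.
Alex and Sam clear that bar, contributing 60 each; the remaining 7 contribute 0. Total contributed: 120.
The planting fund pays out 5.4 × 120 = 648.00 in total (split across the unequal shares, but the aggregate is all that matters for the group sum).
The 7 free-riders keep 60 each, adding 420. Group total = 420 + 648.00 = 1068.00.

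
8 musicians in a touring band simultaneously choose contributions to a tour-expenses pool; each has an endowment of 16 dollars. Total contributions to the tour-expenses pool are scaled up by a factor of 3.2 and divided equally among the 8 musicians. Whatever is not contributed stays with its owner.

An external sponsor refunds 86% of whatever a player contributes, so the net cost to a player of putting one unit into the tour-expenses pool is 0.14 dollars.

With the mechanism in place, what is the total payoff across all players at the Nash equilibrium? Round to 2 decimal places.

The effective private return per unit is now (3.2/8) / 0.14 = 2.8571 > 1, so every player's dominant strategy flips to full contribution.
So the Nash equilibrium is full contribution by all 8; the group earns 8 × (16 × 0.86 + 3.2 × 16) = 519.68.

519.68 dollars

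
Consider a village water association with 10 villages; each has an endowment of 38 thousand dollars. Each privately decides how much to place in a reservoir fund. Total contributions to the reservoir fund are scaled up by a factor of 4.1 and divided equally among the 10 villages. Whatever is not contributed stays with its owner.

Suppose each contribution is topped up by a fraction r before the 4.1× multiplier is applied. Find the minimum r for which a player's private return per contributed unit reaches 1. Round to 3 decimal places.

1.439

With matching at rate r, one contributed unit becomes (1 + r) in the reservoir fund and returns 4.1 × (1 + r) / 10 to the contributor.
Setting this equal to 1: 1 + r = 10/4.1 = 2.4390.
So the minimum matching rate is r = 2.4390 − 1 = 1.439.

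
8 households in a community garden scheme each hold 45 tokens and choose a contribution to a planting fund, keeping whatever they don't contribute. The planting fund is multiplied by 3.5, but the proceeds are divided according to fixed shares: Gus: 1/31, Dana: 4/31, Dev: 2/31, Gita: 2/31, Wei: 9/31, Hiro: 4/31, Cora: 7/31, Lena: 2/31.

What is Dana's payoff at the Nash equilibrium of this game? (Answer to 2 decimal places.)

65.32 tokens

Player j's private return per contributed unit is 3.5 × (j's share). Contributing is weakly dominant for j when that share is at least 1/3.5 = 0.2857, and contributing 0 is dominant otherwise.
Only Wei (9/31) clears that bar, contributing 45; the remaining 7 contribute 0. Total contributed: 45.
Dana keeps 45 and receives 3.5 × 45 × 4/31 = 20.32 from the planting fund, for a payoff of 65.32.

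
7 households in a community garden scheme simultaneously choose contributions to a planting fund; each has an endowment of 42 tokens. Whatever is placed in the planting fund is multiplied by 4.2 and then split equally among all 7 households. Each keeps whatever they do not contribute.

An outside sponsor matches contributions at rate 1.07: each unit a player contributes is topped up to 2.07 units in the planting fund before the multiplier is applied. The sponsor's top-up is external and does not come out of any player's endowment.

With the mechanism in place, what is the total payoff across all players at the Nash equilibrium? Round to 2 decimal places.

2556.04 tokens

The effective private return per unit is now 4.2 × 2.07 / 7 = 1.2420 > 1, so every player's dominant strategy flips to full contribution.
So the Nash equilibrium is full contribution by all 7; the group earns 4.2 × 2.07 × 294 = 2556.04.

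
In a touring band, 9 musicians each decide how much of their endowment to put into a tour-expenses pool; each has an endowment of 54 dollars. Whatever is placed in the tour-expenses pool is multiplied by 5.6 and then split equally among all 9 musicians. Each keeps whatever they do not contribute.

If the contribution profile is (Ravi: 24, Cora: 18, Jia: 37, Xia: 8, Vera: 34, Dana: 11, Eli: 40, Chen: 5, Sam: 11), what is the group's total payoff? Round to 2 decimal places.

1350.80 dollars

Total contributed: 24 + 18 + 37 + 8 + 34 + 11 + 40 + 5 + 11 = 188; total kept: 9 × 54 − 188 = 298.
The tour-expenses pool pays out 5.6 × 188 = 1052.80 in aggregate.
Group total = 298 + 1052.80 = 1350.80.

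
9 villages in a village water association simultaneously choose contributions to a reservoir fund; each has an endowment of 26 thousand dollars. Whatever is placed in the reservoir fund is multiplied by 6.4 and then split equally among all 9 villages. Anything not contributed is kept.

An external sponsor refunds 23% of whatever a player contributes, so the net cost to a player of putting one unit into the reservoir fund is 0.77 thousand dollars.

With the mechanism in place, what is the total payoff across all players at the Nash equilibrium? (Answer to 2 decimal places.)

Even with the mechanism, each unit contributed returns only (6.4/9) / 0.77 = 0.9235 per unit of net cost, so contributing nothing is still dominant.
Everyone keeps their endowment and the group total is 9 × 26 = 234.

234.00 thousand dollars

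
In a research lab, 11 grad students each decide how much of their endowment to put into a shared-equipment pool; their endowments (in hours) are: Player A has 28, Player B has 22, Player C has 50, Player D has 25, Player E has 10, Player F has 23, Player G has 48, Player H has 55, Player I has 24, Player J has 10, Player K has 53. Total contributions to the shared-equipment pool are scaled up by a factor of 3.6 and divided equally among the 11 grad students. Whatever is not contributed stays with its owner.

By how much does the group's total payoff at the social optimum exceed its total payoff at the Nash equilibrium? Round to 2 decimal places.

The private return per contributed unit is 3.6/11 = 0.3273 < 1 for every player regardless of endowment, so the Nash equilibrium is zero contribution and the group total is Σ E_j = 28 + 22 + 50 + 25 + 10 + 23 + 48 + 55 + 24 + 10 + 53 = 348.
Each contributed unit returns 3.600 to the group, so the social optimum is full contribution by everyone: group total = 3.600 × 348 = 1252.80.
Efficiency loss = (3.600 − 1) × 348 = 904.80.

904.80 hours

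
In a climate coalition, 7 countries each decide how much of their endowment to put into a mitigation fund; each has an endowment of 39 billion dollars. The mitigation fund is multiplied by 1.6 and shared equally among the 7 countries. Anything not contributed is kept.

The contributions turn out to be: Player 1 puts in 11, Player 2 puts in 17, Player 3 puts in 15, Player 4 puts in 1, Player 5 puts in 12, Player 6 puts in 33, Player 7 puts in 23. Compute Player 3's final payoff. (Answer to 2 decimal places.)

Total contributed: 11 + 17 + 15 + 1 + 12 + 33 + 23 = 112.
Each receives 1.6 × 112 / 7 = 25.60 from the mitigation fund.
Player 3 keeps 39 − 15 = 24, so Player 3's payoff is 24 + 25.60 = 49.60.

49.60 billion dollars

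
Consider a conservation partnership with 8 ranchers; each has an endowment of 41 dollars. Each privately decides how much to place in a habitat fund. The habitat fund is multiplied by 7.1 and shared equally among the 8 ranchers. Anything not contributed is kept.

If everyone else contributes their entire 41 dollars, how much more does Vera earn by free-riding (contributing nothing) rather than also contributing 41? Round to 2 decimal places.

Switching from a contribution of 41 to 0 lets Vera keep an extra 41 dollars, but lowers the habitat fund by 41, which costs Vera their own share of that drop: 7.1/8 × 41 = 36.39.
Net gain = 41 − 36.39 = 4.61. The private return per contributed unit (0.8875) is below 1, so free-riding is indeed the best response regardless of what the others do.

4.61 dollars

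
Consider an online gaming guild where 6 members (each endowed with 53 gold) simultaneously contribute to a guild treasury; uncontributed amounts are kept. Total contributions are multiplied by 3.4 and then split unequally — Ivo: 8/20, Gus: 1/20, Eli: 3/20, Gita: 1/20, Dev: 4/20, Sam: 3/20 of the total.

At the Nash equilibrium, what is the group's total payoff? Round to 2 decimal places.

445.20 gold

Each unit j contributes comes back to j as 3.4 × (j's share), so j prefers to contribute only if that share exceeds 1/3.4 = 0.2941; otherwise keeping the unit dominates.
The only share above 0.2941 is Ivo's 8/20, contributing 53; the remaining 5 contribute 0. Total contributed: 53.
The guild treasury pays out 3.4 × 53 = 180.20 in total (split across the unequal shares, but the aggregate is all that matters for the group sum).
The 5 free-riders keep 53 each, adding 265. Group total = 265 + 180.20 = 445.20.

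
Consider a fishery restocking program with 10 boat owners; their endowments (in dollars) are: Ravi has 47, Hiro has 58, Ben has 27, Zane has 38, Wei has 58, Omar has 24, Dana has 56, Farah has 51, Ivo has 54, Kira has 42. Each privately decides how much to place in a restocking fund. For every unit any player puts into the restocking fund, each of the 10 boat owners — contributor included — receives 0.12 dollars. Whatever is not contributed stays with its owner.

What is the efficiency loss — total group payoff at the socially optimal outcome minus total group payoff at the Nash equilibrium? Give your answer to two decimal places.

The private return per contributed unit is 0.12 < 1 for everyone, so the Nash equilibrium is zero contribution and the group total is Σ E_j = 47 + 58 + 27 + 38 + 58 + 24 + 56 + 51 + 54 + 42 = 455.
Each contributed unit returns 1.200 to the group, so the social optimum is full contribution by everyone: group total = 1.200 × 455 = 546.00.
Efficiency loss = (1.200 − 1) × 455 = 91.00.

91.00 dollars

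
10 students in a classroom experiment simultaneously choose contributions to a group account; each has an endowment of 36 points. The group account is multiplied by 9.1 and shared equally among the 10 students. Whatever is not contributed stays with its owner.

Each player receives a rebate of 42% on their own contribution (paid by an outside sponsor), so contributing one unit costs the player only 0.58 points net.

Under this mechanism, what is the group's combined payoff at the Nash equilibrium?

With the mechanism, a contributed unit returns (9.1/10) / 0.58 = 1.5690 per unit of net cost to the contributor — now above 1 — so contributing fully is weakly dominant for every player.
So the Nash equilibrium is full contribution by all 10; the group earns 10 × (36 × 0.42 + 9.1 × 36) = 3427.20.

3427.20 points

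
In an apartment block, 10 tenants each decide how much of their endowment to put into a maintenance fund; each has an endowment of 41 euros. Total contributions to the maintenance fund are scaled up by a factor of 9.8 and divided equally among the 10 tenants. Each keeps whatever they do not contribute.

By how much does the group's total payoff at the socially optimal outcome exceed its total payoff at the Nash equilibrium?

3608.00 euros

Each contributed unit returns 9.8/10 = 0.9800 to its contributor — below 1 — so contributing 0 is dominant for every player. At the Nash equilibrium everyone keeps their 41, and the group total is 10 × 41 = 410.
Each contributed unit returns 9.800 to the group as a whole (0.9800 to each of 10 players), which exceeds 1, so the social optimum is full contribution: group total = 9.800 × 410 = 4018.00.
Efficiency loss = 4018.00 − 410 = 3608.00.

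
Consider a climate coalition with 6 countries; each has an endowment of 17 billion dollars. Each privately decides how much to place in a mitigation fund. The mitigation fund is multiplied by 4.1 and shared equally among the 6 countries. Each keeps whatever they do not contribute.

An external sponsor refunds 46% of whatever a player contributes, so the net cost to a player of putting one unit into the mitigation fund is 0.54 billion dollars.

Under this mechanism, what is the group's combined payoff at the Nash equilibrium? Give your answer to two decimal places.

465.12 billion dollars

With the mechanism, a contributed unit returns (4.1/6) / 0.54 = 1.2654 per unit of net cost to the contributor — now above 1 — so contributing fully is weakly dominant for every player.
At the Nash equilibrium everyone contributes 17. Group total payoff = 6 × (17 × 0.46 + 4.1 × 17) = 465.12.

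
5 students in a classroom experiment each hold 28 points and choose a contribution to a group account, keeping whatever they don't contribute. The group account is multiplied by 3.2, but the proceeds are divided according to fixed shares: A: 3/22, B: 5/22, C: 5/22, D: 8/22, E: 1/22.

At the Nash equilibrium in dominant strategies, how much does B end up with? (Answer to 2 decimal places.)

Player j's private return per contributed unit is 3.2 × (j's share). Contributing is weakly dominant for j when that share is at least 1/3.2 = 0.3125, and contributing 0 is dominant otherwise.
D alone (share 8/22) is above the threshold, contributing 28; the remaining 4 contribute 0. Total contributed: 28.
B keeps 28 and receives 3.2 × 28 × 5/22 = 20.36 from the group account, for a payoff of 48.36.

48.36 points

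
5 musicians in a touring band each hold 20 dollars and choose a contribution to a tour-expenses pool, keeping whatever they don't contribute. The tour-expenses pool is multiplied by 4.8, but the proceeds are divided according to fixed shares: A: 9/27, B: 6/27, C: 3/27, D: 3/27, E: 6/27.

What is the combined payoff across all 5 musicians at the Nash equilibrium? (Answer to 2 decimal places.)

328.00 dollars

Player j's private return per contributed unit is 4.8 × (j's share). Contributing is weakly dominant for j when that share is at least 1/4.8 = 0.2083, and contributing 0 is dominant otherwise.
A, B and E are above the threshold, contributing 20 each; the remaining 2 contribute 0. Total contributed: 60.
The tour-expenses pool pays out 4.8 × 60 = 288.00 in total (split across the unequal shares, but the aggregate is all that matters for the group sum).
The 2 free-riders keep 20 each, adding 40. Group total = 40 + 288.00 = 328.00.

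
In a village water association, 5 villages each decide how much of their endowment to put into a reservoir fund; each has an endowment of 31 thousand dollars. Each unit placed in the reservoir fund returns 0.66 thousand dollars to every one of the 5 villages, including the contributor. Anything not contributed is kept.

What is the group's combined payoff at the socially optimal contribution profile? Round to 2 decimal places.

511.50 thousand dollars

Each contributed unit returns 3.300 to the group as a whole (0.66 to each of 5 players), which exceeds 1, so the social optimum is full contribution: group total = 3.300 × 155 = 511.50.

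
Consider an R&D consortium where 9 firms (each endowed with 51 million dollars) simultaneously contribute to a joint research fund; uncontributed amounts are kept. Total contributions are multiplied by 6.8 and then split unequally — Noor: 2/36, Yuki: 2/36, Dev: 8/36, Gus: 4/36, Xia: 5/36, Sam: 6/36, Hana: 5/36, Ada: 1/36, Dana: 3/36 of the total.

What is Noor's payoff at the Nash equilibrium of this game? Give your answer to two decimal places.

89.53 million dollars

Each unit j contributes comes back to j as 6.8 × (j's share), so j prefers to contribute only if that share exceeds 1/6.8 = 0.1471; otherwise keeping the unit dominates.
Dev and Sam are above the threshold, contributing 51 each; the remaining 7 contribute 0. Total contributed: 102.
Noor keeps 51 and receives 6.8 × 102 × 2/36 = 38.53 from the joint research fund, for a payoff of 89.53.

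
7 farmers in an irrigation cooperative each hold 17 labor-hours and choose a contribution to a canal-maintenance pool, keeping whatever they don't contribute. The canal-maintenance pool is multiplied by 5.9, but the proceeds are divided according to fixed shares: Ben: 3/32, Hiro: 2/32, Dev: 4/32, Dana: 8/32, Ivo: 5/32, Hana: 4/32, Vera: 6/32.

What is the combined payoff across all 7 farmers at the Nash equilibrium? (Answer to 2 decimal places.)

A player with share s gets back 5.9·s per unit contributed, so full contribution is dominant for anyone with s > 1/5.9 = 0.1695 and zero contribution is dominant for anyone below.
Dana and Vera clear that bar, contributing 17 each; the remaining 5 contribute 0. Total contributed: 34.
The canal-maintenance pool pays out 5.9 × 34 = 200.60 in total (split across the unequal shares, but the aggregate is all that matters for the group sum).
The 5 free-riders keep 17 each, adding 85. Group total = 85 + 200.60 = 285.60.

285.60 labor-hours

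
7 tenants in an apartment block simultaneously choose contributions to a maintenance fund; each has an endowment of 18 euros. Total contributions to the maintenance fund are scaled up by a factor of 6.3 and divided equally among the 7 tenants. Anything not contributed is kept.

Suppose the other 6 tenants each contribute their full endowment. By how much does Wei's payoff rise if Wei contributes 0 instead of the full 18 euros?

Switching from a contribution of 18 to 0 lets Wei keep an extra 18 euros, but lowers the maintenance fund by 18, which costs Wei their own share of that drop: 6.3/7 × 18 = 16.20.
Net gain = 18 − 16.20 = 1.80. The private return per contributed unit (0.9000) is below 1, so free-riding is indeed the best response regardless of what the others do.

1.80 euros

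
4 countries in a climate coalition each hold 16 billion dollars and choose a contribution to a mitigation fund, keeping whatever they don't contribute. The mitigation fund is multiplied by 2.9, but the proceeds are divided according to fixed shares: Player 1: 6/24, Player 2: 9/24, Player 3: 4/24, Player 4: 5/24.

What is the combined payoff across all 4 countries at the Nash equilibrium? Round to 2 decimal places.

94.40 billion dollars

Each unit j contributes comes back to j as 2.9 × (j's share), so j prefers to contribute only if that share exceeds 1/2.9 = 0.3448; otherwise keeping the unit dominates.
Only Player 2 (9/24) clears that bar, contributing 16; the remaining 3 contribute 0. Total contributed: 16.
The mitigation fund pays out 2.9 × 16 = 46.40 in total (split across the unequal shares, but the aggregate is all that matters for the group sum).
The 3 free-riders keep 16 each, adding 48. Group total = 48 + 46.40 = 94.40.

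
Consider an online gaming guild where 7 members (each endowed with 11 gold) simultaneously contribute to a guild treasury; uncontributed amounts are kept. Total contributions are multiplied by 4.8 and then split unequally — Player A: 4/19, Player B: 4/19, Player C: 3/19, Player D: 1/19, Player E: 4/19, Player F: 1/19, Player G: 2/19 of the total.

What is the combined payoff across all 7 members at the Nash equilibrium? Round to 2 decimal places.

202.40 gold

Player j's private return per contributed unit is 4.8 × (j's share). Contributing is weakly dominant for j when that share is at least 1/4.8 = 0.2083, and contributing 0 is dominant otherwise.
Player A, Player B and Player E clear that bar, contributing 11 each; the remaining 4 contribute 0. Total contributed: 33.
The guild treasury pays out 4.8 × 33 = 158.40 in total (split across the unequal shares, but the aggregate is all that matters for the group sum).
The 4 free-riders keep 11 each, adding 44. Group total = 44 + 158.40 = 202.40.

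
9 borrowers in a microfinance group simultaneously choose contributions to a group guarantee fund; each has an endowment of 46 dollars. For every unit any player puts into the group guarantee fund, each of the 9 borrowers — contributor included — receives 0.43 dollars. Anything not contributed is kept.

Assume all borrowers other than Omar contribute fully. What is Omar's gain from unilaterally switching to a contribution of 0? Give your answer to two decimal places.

26.22 dollars

Switching from a contribution of 46 to 0 lets Omar keep an extra 46 dollars, but lowers the group guarantee fund by 46, which costs Omar their own share of that drop: 0.43 × 46 = 19.78.
Net gain = 46 − 19.78 = 26.22. The private return per contributed unit (0.43) is below 1, so free-riding is indeed the best response regardless of what the others do.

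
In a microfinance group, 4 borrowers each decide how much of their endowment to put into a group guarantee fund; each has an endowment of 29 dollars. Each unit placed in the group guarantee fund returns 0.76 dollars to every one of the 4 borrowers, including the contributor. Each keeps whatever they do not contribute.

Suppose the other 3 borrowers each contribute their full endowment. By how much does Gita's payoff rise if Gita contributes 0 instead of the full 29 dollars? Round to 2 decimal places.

Switching from a contribution of 29 to 0 lets Gita keep an extra 29 dollars, but lowers the group guarantee fund by 29, which costs Gita their own share of that drop: 0.76 × 29 = 22.04.
Net gain = 29 − 22.04 = 6.96. The private return per contributed unit (0.76) is below 1, so free-riding is indeed the best response regardless of what the others do.

6.96 dollars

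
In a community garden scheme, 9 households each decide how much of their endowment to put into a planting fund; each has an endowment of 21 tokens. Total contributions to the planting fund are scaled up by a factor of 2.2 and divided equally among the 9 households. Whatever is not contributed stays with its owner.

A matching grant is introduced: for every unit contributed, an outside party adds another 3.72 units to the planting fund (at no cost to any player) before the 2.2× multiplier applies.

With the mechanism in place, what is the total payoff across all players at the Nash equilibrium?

Under the mechanism each unit contributed yields 2.2 × 4.72 / 9 = 1.1538 back to its contributor per unit of net cost, which exceeds 1, making full contribution the dominant choice for everyone.
So the Nash equilibrium is full contribution by all 9; the group earns 2.2 × 4.72 × 189 = 1962.58.

1962.58 tokens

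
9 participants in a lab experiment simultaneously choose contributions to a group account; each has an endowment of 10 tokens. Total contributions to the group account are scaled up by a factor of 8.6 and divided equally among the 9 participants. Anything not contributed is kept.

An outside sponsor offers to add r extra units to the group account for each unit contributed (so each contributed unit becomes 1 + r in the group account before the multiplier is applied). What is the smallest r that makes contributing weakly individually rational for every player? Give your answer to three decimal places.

With matching at rate r, one contributed unit becomes (1 + r) in the group account and returns 8.6 × (1 + r) / 9 to the contributor.
Setting this equal to 1: 1 + r = 9/8.6 = 1.0465.
So the minimum matching rate is r = 1.0465 − 1 = 0.047.

0.047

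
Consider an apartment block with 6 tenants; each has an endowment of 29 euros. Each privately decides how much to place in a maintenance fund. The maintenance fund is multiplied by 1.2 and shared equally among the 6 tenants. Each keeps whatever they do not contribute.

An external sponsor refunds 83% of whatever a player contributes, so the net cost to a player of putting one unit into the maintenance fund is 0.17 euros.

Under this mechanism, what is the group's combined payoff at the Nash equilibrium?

The effective private return per unit is now (1.2/6) / 0.17 = 1.1765 > 1, so every player's dominant strategy flips to full contribution.
At the Nash equilibrium everyone contributes 29. Group total payoff = 6 × (29 × 0.83 + 1.2 × 29) = 353.22.

353.22 euros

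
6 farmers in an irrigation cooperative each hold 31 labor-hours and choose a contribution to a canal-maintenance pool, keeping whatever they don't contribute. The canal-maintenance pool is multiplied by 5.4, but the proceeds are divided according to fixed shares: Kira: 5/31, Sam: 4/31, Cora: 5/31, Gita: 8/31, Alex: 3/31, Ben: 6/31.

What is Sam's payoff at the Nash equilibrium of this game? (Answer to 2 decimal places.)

Player j's private return per contributed unit is 5.4 × (j's share). Contributing is weakly dominant for j when that share is at least 1/5.4 = 0.1852, and contributing 0 is dominant otherwise.
Gita and Ben clear that bar, contributing 31 each; the remaining 4 contribute 0. Total contributed: 62.
Sam keeps 31 and receives 5.4 × 62 × 4/31 = 43.20 from the canal-maintenance pool, for a payoff of 74.20.

74.20 labor-hours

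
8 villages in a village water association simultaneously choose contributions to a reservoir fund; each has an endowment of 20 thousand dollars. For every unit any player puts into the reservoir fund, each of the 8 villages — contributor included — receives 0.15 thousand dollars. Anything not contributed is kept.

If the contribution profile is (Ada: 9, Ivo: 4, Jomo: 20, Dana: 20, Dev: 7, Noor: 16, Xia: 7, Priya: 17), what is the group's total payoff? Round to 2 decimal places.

180.00 thousand dollars

Total contributed: 9 + 4 + 20 + 20 + 7 + 16 + 7 + 17 = 100; total kept: 8 × 20 − 100 = 60.
The reservoir fund pays out 0.15 × 8 × 100 = 120.00 in aggregate.
Group total = 60 + 120.00 = 180.00.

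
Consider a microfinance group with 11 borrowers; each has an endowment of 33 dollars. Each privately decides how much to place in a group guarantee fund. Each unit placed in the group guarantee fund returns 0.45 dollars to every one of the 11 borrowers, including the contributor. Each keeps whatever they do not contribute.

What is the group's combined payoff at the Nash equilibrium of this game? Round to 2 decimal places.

363.00 dollars

The private return per contributed unit is 0.45 < 1, so contributing 0 is dominant for every player. At the Nash equilibrium everyone keeps their 33, and the group total is 11 × 33 = 363.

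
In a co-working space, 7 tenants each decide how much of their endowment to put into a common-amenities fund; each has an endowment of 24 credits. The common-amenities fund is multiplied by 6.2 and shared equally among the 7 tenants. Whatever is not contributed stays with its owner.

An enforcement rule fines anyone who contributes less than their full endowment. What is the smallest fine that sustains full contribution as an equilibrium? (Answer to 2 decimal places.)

2.74 credits

Given the others contribute fully, the best deviation is to contribute 0 (any partial contribution still incurs the fine and gives up units whose private return 0.8857 is below 1).
Deviating from 24 to 0 saves 24 credits but forfeits the deviator's share of the drop in the common-amenities fund: 6.2/7 × 24 = 21.26.
So the deviation gain is 24 − 21.26 = 2.74, and the fine must be at least 2.74 credits to wipe it out.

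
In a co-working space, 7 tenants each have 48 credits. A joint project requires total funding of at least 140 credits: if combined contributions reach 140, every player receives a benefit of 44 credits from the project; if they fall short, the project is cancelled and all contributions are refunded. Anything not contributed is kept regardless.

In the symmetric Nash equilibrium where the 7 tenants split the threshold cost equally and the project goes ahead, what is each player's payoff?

72 credits

Equal share of the threshold: 140/7 = 20.
At this profile no one gains by cutting their contribution: any cut drops the total below 140, the project is cancelled, contributions are refunded, and the deviator ends with 48, which is less than 48 − 20 + 44 = 72. Contributing more than 20 just wastes the excess. So contributing exactly 20 is a best response.
Each player's payoff: 48 − 20 + 44 = 72.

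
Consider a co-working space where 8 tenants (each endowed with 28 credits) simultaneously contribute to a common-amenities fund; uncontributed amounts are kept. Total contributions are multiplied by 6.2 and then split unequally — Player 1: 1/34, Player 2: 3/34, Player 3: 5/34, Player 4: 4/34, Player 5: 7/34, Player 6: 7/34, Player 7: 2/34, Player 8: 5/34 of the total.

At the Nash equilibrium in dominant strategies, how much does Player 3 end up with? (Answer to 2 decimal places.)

For player j, contributing a unit is worthwhile iff 6.2 × (j's share) ≥ 1, i.e. iff j's share is at least 0.1613.
Player 5 and Player 6 are above the threshold, contributing 28 each; the remaining 6 contribute 0. Total contributed: 56.
Player 3 keeps 28 and receives 6.2 × 56 × 5/34 = 51.06 from the common-amenities fund, for a payoff of 79.06.

79.06 credits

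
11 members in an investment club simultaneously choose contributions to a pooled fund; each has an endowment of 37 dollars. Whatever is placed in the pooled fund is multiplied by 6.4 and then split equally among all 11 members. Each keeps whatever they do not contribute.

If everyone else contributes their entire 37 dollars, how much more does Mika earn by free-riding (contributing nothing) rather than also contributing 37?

Switching from a contribution of 37 to 0 lets Mika keep an extra 37 dollars, but lowers the pooled fund by 37, which costs Mika their own share of that drop: 6.4/11 × 37 = 21.53.
Net gain = 37 − 21.53 = 15.47. The private return per contributed unit (0.5818) is below 1, so free-riding is indeed the best response regardless of what the others do.

15.47 dollars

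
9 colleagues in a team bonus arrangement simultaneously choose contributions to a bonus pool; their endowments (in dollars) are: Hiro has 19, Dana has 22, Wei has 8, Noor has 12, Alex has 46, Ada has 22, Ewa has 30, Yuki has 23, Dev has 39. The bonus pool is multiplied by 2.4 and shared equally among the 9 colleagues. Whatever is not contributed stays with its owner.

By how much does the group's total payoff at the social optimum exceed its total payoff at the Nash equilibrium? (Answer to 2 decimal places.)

The private return per contributed unit is 2.4/9 = 0.2667 < 1 for every player regardless of endowment, so the Nash equilibrium is zero contribution and the group total is Σ E_j = 19 + 22 + 8 + 12 + 46 + 22 + 30 + 23 + 39 = 221.
Each contributed unit returns 2.400 to the group, so the social optimum is full contribution by everyone: group total = 2.400 × 221 = 530.40.
Efficiency loss = (2.400 − 1) × 221 = 309.40.

309.40 dollars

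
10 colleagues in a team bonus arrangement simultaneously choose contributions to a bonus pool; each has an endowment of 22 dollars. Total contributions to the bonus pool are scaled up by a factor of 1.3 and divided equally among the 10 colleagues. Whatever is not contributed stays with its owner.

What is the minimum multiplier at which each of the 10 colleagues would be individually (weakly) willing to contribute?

10

A contributed unit returns (multiplier)/10 to its contributor.
This reaches 1 exactly when the multiplier is 10.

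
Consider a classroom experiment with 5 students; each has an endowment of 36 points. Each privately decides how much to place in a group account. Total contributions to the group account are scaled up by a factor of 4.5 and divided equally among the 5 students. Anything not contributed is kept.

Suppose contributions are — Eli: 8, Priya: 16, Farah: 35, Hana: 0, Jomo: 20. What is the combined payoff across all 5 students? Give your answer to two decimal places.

456.50 points

Total contributed: 8 + 16 + 35 + 0 + 20 = 79; total kept: 5 × 36 − 79 = 101.
The group account pays out 4.5 × 79 = 355.50 in aggregate.
Group total = 101 + 355.50 = 456.50.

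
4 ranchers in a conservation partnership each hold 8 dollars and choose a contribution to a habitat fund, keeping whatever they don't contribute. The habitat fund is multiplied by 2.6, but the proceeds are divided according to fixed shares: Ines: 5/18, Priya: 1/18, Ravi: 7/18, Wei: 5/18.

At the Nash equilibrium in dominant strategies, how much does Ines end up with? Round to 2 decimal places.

Player j's private return per contributed unit is 2.6 × (j's share). Contributing is weakly dominant for j when that share is at least 1/2.6 = 0.3846, and contributing 0 is dominant otherwise.
Ravi alone (share 7/18) is above the threshold, contributing 8; the remaining 3 contribute 0. Total contributed: 8.
Ines keeps 8 and receives 2.6 × 8 × 5/18 = 5.78 from the habitat fund, for a payoff of 13.78.

13.78 dollars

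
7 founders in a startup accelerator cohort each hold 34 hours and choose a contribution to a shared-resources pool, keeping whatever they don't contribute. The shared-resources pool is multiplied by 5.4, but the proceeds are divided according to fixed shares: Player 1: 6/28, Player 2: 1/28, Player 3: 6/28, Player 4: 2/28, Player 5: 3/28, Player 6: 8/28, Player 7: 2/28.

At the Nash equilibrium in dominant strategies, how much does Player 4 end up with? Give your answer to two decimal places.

Player j's private return per contributed unit is 5.4 × (j's share). Contributing is weakly dominant for j when that share is at least 1/5.4 = 0.1852, and contributing 0 is dominant otherwise.
Player 1, Player 3 and Player 6 clear that bar, contributing 34 each; the remaining 4 contribute 0. Total contributed: 102.
Player 4 keeps 34 and receives 5.4 × 102 × 2/28 = 39.34 from the shared-resources pool, for a payoff of 73.34.

73.34 hours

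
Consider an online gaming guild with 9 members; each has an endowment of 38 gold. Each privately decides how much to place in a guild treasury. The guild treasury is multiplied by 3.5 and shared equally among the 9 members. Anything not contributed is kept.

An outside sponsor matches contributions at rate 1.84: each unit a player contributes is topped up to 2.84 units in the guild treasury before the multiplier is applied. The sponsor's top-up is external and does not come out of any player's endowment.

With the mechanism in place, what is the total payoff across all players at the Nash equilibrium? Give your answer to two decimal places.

3399.48 gold

The effective private return per unit is now 3.5 × 2.84 / 9 = 1.1044 > 1, so every player's dominant strategy flips to full contribution.
At the Nash equilibrium everyone contributes 38. Group total payoff = 3.5 × 2.84 × 342 = 3399.48.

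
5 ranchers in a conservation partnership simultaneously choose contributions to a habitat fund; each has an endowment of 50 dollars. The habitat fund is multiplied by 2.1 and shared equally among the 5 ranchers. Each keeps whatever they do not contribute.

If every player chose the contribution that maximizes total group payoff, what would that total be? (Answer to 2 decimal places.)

525.00 dollars

Each contributed unit returns 2.100 to the group as a whole (0.4200 to each of 5 players), which exceeds 1, so the social optimum is full contribution: group total = 2.100 × 250 = 525.00.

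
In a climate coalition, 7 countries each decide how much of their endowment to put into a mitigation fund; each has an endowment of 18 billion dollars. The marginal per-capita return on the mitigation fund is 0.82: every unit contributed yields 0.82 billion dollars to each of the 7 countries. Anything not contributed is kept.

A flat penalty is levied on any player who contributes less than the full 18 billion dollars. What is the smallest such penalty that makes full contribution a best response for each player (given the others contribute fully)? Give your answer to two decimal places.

Given the others contribute fully, the best deviation is to contribute 0 (any partial contribution still incurs the fine and gives up units whose private return 0.82 is below 1).
Deviating from 18 to 0 saves 18 billion dollars but forfeits the deviator's share of the drop in the mitigation fund: 0.82 × 18 = 14.76.
So the deviation gain is 18 − 14.76 = 3.24, and the fine must be at least 3.24 billion dollars to wipe it out.

3.24 billion dollars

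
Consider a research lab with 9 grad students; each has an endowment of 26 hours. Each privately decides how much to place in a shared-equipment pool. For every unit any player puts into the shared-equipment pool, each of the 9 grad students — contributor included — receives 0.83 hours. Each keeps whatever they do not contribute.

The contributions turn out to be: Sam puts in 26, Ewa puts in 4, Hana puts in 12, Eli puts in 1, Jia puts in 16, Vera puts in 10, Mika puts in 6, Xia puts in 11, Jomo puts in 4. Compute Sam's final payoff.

Total contributed: 26 + 4 + 12 + 1 + 16 + 10 + 6 + 11 + 4 = 90.
Each receives 0.83 × 90 = 74.70 from the shared-equipment pool.
Sam keeps 26 − 26 = 0, so Sam's payoff is 0 + 74.70 = 74.70.

74.70 hours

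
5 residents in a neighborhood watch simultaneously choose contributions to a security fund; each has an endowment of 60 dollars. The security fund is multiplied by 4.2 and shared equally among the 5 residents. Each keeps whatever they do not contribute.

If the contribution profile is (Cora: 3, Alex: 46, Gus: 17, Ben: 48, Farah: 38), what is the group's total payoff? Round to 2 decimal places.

786.40 dollars

Total contributed: 3 + 46 + 17 + 48 + 38 = 152; total kept: 5 × 60 − 152 = 148.
The security fund pays out 4.2 × 152 = 638.40 in aggregate.
Group total = 148 + 638.40 = 786.40.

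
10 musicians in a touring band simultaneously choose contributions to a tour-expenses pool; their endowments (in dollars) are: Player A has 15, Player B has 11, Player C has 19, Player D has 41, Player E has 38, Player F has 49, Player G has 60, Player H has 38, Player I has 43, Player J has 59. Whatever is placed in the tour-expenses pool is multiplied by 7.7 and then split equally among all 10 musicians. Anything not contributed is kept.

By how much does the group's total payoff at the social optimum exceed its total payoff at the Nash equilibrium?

The private return per contributed unit is 7.7/10 = 0.7700 < 1 for every player regardless of endowment, so the Nash equilibrium is zero contribution and the group total is Σ E_j = 15 + 11 + 19 + 41 + 38 + 49 + 60 + 38 + 43 + 59 = 373.
Each contributed unit returns 7.700 to the group, so the social optimum is full contribution by everyone: group total = 7.700 × 373 = 2872.10.
Efficiency loss = (7.700 − 1) × 373 = 2499.10.

2499.10 dollars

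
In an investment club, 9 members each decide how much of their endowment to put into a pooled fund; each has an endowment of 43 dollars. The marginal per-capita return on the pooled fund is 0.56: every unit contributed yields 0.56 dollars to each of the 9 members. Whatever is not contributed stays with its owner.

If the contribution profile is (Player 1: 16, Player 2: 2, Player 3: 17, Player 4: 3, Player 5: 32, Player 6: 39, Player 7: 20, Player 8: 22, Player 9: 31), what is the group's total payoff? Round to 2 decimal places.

Total contributed: 16 + 2 + 17 + 3 + 32 + 39 + 20 + 22 + 31 = 182; total kept: 9 × 43 − 182 = 205.
The pooled fund pays out 0.56 × 9 × 182 = 917.28 in aggregate.
Group total = 205 + 917.28 = 1122.28.

1122.28 dollars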